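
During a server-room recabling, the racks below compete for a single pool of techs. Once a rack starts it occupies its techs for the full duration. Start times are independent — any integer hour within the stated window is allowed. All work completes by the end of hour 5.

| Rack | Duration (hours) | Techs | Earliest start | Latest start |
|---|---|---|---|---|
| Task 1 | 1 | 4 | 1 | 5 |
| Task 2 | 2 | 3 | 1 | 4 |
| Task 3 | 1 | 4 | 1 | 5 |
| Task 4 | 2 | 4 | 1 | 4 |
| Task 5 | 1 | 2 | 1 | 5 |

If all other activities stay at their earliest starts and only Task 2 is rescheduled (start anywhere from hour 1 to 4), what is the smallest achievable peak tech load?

Task 2@1: h1:17  h2:7  h3:0  h4:0  h5:0 → peak 17
Task 2@2: h1:14  h2:7  h3:3  h4:0  h5:0 → peak 14
Task 2@3: h1:14  h2:4  h3:3  h4:3  h5:0 → peak 14
Task 2@4: h1:14  h2:4  h3:0  h4:3  h5:3 → peak 14
Best is Task 2@2, peak 14.

14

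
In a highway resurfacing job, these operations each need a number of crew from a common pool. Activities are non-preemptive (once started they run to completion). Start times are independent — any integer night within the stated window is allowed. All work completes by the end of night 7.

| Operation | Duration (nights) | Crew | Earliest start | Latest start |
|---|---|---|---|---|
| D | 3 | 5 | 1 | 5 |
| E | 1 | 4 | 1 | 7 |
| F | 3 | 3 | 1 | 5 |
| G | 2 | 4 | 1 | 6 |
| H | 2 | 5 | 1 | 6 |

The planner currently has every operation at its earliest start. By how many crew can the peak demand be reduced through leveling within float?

13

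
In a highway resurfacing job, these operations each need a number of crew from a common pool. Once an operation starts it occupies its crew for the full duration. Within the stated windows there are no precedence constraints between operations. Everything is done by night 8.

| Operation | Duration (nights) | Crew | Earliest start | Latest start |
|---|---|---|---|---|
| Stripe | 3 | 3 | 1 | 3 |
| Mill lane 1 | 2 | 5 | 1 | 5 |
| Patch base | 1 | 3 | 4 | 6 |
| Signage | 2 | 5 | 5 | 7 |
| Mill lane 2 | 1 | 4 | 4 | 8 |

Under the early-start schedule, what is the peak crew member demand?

Early-start schedule: Stripe@1, Mill lane 1@1, Patch base@4, Signage@5, Mill lane 2@4.
Load per night: night 1: 8, night 2: 8, night 3: 3, night 4: 7, night 5: 5, night 6: 5, night 7: 0, night 8: 0.
Peak is 8.

8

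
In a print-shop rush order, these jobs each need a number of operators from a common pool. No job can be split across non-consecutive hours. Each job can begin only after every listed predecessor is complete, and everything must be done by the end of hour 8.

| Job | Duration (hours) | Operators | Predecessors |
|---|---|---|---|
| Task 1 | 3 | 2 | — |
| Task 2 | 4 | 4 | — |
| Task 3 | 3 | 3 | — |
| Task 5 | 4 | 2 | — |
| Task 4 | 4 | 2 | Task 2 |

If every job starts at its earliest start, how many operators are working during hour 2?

At early start, hour 2 has: Task 1, Task 2, Task 3, Task 5.
Demand: 2 + 4 + 3 + 2 = 11.

11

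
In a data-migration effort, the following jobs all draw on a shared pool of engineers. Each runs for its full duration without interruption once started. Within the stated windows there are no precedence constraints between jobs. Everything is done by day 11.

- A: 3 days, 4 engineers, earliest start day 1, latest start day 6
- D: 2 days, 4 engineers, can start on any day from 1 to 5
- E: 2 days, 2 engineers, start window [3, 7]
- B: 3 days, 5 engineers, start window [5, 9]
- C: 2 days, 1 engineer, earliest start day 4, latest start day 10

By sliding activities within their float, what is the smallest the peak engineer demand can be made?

Early-start (A@1, D@1, E@3, B@5, C@4) gives peak 8: d1:8  d2:8  d3:6  d4:3  d5:6  d6:5  d7:5  d8:0  d9:0  d10:0  d11:0.
Shift D→4, E→6, B→8.
Schedule A@1, D@4, E@6, B@8, C@4: d1:4  d2:4  d3:4  d4:5  d5:5  d6:2  d7:2  d8:5  d9:5  d10:5  d11:0 — peak 5.

5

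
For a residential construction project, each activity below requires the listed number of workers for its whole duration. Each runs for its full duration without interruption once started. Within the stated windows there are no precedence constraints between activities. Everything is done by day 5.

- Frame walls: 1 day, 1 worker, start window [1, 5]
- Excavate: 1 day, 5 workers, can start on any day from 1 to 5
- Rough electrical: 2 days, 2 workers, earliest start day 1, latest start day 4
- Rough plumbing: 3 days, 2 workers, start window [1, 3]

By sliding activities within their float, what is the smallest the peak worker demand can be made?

5

Early-start (Frame walls@1, Excavate@1, Rough electrical@1, Rough plumbing@1) gives peak 10: d1:10  d2:4  d3:2  d4:0  d5:0.
Shift Excavate→2, Rough electrical→3, Rough plumbing→3.
Schedule Frame walls@1, Excavate@2, Rough electrical@3, Rough plumbing@3: d1:1  d2:5  d3:4  d4:4  d5:2 — peak 5.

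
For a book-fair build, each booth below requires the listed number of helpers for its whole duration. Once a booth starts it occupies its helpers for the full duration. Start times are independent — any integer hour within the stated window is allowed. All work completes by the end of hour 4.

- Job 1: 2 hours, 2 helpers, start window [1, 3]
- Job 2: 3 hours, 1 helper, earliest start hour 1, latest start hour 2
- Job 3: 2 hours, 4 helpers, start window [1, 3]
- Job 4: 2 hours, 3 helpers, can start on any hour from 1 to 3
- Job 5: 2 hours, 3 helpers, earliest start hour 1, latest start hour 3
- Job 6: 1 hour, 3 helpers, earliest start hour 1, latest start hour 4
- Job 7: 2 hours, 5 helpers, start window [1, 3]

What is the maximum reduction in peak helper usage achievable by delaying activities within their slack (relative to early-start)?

Early-start peak: h1:21  h2:18  h3:1  h4:0 ⇒ 21.
Leveled (Job 1@1, Job 2@1, Job 3@1, Job 4@1, Job 5@3, Job 6@4, Job 7@3): h1:10  h2:10  h3:9  h4:11 ⇒ 11.
Reduction 21 − 11 = 10.

10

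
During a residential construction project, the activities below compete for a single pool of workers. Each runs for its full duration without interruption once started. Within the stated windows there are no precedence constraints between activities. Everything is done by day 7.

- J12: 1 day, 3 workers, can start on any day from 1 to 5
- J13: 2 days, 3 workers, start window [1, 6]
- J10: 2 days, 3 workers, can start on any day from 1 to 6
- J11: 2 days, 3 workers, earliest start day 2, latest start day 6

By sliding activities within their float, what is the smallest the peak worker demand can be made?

3

Early-start (J12@1, J13@1, J10@1, J11@2) gives peak 9: d1:9  d2:9  d3:3  d4:0  d5:0  d6:0  d7:0.
Shift J13→2, J10→4, J11→6.
Schedule J12@1, J13@2, J10@4, J11@6: d1:3  d2:3  d3:3  d4:3  d5:3  d6:3  d7:3 — peak 3.
Total worker-days = 21 over 7 days ⇒ peak ≥ ⌈21/7⌉ = 3, so 3 is optimal.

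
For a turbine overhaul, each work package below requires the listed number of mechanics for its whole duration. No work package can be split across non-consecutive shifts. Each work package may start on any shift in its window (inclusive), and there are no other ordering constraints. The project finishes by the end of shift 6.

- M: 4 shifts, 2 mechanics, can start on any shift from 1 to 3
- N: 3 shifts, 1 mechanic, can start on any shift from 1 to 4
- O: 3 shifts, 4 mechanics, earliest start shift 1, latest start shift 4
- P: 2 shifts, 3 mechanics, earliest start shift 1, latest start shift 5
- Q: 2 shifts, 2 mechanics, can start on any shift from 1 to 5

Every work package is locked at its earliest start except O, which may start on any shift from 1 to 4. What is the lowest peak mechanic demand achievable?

O@1: s1:12  s2:12  s3:7  s4:2  s5:0  s6:0 → peak 12
O@2: s1:8  s2:12  s3:7  s4:6  s5:0  s6:0 → peak 12
O@3: s1:8  s2:8  s3:7  s4:6  s5:4  s6:0 → peak 8
O@4: s1:8  s2:8  s3:3  s4:6  s5:4  s6:4 → peak 8
Best is O@3, peak 8.

8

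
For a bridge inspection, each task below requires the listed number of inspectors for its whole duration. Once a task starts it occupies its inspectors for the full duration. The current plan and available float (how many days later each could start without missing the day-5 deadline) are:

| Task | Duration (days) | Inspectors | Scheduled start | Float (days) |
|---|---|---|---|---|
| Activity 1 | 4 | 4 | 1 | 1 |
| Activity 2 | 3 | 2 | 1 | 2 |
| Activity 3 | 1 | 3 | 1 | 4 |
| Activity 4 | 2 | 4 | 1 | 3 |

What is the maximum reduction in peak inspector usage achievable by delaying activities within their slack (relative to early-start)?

Early-start peak: d1:13  d2:10  d3:6  d4:4  d5:0 ⇒ 13.
Leveled (Activity 1@1, Activity 2@1, Activity 3@5, Activity 4@4): d1:6  d2:6  d3:6  d4:8  d5:7 ⇒ 8.
Reduction 13 − 8 = 5.

5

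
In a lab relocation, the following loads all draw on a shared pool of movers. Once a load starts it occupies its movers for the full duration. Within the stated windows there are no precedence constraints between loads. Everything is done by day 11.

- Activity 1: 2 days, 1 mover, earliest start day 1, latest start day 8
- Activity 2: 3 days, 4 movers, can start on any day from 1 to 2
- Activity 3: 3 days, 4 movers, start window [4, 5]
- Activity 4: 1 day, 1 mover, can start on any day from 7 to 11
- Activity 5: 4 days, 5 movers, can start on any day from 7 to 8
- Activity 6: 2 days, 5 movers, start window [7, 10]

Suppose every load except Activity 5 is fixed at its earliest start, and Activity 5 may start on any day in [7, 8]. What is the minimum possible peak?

Activity 5@7: d1:5  d2:5  d3:4  d4:4  d5:4  d6:4  d7:11  d8:10  d9:5  d10:5  d11:0 → peak 11
Activity 5@8: d1:5  d2:5  d3:4  d4:4  d5:4  d6:4  d7:6  d8:10  d9:5  d10:5  d11:5 → peak 10
Best is Activity 5@8, peak 10.

10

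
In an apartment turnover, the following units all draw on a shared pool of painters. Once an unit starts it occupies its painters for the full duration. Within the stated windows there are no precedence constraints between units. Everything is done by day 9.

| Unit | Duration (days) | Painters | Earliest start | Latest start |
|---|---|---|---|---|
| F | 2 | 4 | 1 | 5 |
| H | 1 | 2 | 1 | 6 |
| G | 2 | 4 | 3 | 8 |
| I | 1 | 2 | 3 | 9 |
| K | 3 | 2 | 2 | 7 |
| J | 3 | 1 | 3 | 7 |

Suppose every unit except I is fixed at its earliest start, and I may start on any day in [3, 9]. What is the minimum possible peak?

I@3: d1:6  d2:6  d3:9  d4:7  d5:1  d6:0  d7:0  d8:0  d9:0 → peak 9
I@4: d1:6  d2:6  d3:7  d4:9  d5:1  d6:0  d7:0  d8:0  d9:0 → peak 9
I@5: d1:6  d2:6  d3:7  d4:7  d5:3  d6:0  d7:0  d8:0  d9:0 → peak 7
I@6: d1:6  d2:6  d3:7  d4:7  d5:1  d6:2  d7:0  d8:0  d9:0 → peak 7
I@7: d1:6  d2:6  d3:7  d4:7  d5:1  d6:0  d7:2  d8:0  d9:0 → peak 7
I@8: d1:6  d2:6  d3:7  d4:7  d5:1  d6:0  d7:0  d8:2  d9:0 → peak 7
I@9: d1:6  d2:6  d3:7  d4:7  d5:1  d6:0  d7:0  d8:0  d9:2 → peak 7
Best is I@5, peak 7.

7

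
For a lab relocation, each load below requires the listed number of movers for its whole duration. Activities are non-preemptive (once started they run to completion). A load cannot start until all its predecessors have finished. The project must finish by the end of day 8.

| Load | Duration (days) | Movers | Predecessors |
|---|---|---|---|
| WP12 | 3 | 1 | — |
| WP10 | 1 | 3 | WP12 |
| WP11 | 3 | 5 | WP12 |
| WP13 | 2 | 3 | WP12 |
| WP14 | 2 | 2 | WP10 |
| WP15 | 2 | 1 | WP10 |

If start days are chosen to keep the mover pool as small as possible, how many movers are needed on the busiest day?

Early-start (WP12@1, WP10@4, WP11@4, WP13@4, WP14@5, WP15@5) gives peak 11: d1:1  d2:1  d3:1  d4:11  d5:11  d6:8  d7:0  d8:0.
Shift WP11→6, WP15→7.
Schedule WP12@1, WP10@4, WP11@6, WP13@4, WP14@5, WP15@7: d1:1  d2:1  d3:1  d4:6  d5:5  d6:7  d7:6  d8:6 — peak 7.

7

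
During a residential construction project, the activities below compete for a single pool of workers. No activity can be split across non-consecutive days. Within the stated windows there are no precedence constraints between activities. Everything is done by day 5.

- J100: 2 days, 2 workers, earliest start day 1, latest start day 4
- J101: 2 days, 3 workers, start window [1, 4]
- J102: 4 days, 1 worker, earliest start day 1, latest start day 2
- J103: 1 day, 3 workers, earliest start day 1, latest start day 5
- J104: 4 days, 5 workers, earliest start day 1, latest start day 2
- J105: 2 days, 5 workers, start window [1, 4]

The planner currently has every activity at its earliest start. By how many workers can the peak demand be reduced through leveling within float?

8

Early-start peak: d1:19  d2:16  d3:6  d4:6  d5:0 ⇒ 19.
Leveled (J100@1, J101@1, J102@1, J103@1, J104@2, J105@3): d1:9  d2:11  d3:11  d4:11  d5:5 ⇒ 11.
Reduction 19 − 11 = 8.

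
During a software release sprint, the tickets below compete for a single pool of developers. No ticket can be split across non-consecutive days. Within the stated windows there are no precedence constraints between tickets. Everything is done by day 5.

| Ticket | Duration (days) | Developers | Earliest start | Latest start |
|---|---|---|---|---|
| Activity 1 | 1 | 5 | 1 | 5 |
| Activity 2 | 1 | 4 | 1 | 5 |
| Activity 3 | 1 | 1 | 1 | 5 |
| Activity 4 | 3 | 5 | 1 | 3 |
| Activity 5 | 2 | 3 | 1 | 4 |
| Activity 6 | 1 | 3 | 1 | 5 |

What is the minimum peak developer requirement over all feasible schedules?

8

Early-start (Activity 1@1, Activity 2@1, Activity 3@1, Activity 4@1, Activity 5@1, Activity 6@1) gives peak 21: d1:21  d2:8  d3:5  d4:0  d5:0.
Shift Activity 2→2, Activity 4→3, Activity 5→2, Activity 6→4.
Schedule Activity 1@1, Activity 2@2, Activity 3@1, Activity 4@3, Activity 5@2, Activity 6@4: d1:6  d2:7  d3:8  d4:8  d5:5 — peak 8.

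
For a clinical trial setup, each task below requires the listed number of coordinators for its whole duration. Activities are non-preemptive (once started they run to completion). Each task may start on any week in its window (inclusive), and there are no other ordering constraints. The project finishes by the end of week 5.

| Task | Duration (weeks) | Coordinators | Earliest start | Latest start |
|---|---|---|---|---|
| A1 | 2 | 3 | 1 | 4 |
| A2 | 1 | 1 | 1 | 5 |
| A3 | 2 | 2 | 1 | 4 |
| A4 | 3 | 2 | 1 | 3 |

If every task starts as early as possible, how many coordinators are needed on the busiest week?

8

Early-start schedule: A1@1, A2@1, A3@1, A4@1.
Load per week: week 1: 8, week 2: 7, week 3: 2, week 4: 0, week 5: 0.
Peak is 8.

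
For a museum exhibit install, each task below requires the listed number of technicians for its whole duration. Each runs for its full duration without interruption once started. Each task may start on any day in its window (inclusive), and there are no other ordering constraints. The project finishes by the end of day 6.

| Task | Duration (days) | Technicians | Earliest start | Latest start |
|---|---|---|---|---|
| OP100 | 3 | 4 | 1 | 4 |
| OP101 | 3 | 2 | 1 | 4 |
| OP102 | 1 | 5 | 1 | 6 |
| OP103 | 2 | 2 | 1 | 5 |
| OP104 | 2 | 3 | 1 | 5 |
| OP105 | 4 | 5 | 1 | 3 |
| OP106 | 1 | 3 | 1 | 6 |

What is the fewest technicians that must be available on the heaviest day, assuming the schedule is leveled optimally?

Early-start (OP100@1, OP101@1, OP102@1, OP103@1, OP104@1, OP105@1, OP106@1) gives peak 24: d1:24  d2:16  d3:11  d4:5  d5:0  d6:0.
Shift OP101→4, OP102→6, OP103→4, OP104→5, OP106→5.
Schedule OP100@1, OP101@4, OP102@6, OP103@4, OP104@5, OP105@1, OP106@5: d1:9  d2:9  d3:9  d4:9  d5:10  d6:10 — peak 10.
Total technician-days = 56 over 6 days ⇒ peak ≥ ⌈56/6⌉ = 10, so 10 is optimal.

10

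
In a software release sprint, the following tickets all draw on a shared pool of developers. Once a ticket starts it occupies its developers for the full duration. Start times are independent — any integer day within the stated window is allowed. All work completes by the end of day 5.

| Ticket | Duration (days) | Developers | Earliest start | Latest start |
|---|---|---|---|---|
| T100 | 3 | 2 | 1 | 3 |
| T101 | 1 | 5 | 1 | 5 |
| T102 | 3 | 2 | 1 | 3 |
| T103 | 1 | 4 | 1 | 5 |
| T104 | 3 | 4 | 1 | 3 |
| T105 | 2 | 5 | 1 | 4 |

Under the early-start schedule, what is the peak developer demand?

Early-start schedule: T100@1, T101@1, T102@1, T103@1, T104@1, T105@1.
Load per day: day 1: 22, day 2: 13, day 3: 8, day 4: 0, day 5: 0.
Peak is 22.

22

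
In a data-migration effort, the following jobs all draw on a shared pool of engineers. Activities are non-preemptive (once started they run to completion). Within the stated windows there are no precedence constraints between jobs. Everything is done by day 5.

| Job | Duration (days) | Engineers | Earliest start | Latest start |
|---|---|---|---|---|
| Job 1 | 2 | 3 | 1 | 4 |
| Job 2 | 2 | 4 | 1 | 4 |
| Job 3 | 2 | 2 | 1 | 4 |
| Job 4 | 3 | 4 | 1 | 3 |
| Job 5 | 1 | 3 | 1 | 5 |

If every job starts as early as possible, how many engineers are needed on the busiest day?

Early-start schedule: Job 1@1, Job 2@1, Job 3@1, Job 4@1, Job 5@1.
Load per day: day 1: 16, day 2: 13, day 3: 4, day 4: 0, day 5: 0.
Peak is 16.

16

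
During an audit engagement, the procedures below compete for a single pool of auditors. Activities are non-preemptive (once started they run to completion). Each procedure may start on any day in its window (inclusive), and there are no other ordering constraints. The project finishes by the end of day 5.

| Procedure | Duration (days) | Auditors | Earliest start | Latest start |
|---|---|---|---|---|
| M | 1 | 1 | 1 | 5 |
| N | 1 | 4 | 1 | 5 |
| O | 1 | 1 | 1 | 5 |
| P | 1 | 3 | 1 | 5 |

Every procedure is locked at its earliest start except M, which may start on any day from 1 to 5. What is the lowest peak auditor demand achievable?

8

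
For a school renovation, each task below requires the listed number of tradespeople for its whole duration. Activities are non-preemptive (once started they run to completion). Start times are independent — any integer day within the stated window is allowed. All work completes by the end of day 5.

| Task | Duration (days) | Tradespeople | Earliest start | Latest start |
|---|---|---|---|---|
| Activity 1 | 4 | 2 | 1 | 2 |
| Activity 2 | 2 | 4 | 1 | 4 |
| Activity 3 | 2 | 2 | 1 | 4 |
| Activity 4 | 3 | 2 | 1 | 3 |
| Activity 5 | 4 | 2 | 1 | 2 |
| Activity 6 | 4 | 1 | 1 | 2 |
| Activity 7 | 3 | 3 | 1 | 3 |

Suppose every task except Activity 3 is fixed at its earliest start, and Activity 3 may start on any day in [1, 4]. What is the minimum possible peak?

14

Activity 3@1: d1:16  d2:16  d3:10  d4:5  d5:0 → peak 16
Activity 3@2: d1:14  d2:16  d3:12  d4:5  d5:0 → peak 16
Activity 3@3: d1:14  d2:14  d3:12  d4:7  d5:0 → peak 14
Activity 3@4: d1:14  d2:14  d3:10  d4:7  d5:2 → peak 14
Best is Activity 3@3, peak 14.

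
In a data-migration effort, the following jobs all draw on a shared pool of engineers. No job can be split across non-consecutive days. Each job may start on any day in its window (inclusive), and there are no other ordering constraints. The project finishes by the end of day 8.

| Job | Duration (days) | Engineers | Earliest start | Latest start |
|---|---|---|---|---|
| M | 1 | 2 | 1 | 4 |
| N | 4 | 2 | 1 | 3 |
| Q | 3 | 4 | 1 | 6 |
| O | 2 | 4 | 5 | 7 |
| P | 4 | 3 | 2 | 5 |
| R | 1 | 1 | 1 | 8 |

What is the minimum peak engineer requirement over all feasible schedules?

7

Early-start (M@1, N@1, Q@1, O@5, P@2, R@1) gives peak 9: d1:9  d2:9  d3:9  d4:5  d5:7  d6:4  d7:0  d8:0.
Shift Q→2, P→5.
Schedule M@1, N@1, Q@2, O@5, P@5, R@1: d1:5  d2:6  d3:6  d4:6  d5:7  d6:7  d7:3  d8:3 — peak 7.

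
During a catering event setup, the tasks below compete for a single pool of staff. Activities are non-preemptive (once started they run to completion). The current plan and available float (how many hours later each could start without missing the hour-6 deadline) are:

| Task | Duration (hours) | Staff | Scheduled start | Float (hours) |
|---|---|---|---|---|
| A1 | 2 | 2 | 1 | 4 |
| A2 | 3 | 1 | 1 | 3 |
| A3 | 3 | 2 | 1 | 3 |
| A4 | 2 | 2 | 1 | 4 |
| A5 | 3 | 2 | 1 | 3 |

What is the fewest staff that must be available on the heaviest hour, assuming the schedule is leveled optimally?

5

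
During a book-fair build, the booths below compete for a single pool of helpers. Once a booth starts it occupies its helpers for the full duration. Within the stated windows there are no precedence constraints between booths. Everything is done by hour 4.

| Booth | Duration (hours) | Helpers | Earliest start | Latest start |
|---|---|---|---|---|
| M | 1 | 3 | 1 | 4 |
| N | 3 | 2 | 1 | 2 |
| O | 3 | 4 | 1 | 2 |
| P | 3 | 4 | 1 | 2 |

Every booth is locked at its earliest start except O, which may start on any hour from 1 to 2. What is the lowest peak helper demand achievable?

10

O@1: h1:13  h2:10  h3:10  h4:0 → peak 13
O@2: h1:9  h2:10  h3:10  h4:4 → peak 10
Best is O@2, peak 10.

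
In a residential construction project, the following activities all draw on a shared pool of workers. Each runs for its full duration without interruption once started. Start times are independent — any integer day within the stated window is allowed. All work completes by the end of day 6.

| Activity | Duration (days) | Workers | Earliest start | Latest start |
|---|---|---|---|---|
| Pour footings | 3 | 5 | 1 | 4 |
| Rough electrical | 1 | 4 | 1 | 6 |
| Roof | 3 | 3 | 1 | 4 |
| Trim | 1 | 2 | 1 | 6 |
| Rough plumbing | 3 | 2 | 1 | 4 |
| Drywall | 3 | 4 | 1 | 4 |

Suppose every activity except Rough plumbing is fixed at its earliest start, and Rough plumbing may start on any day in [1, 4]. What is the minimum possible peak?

18

Rough plumbing@1: d1:20  d2:14  d3:14  d4:0  d5:0  d6:0 → peak 20
Rough plumbing@2: d1:18  d2:14  d3:14  d4:2  d5:0  d6:0 → peak 18
Rough plumbing@3: d1:18  d2:12  d3:14  d4:2  d5:2  d6:0 → peak 18
Rough plumbing@4: d1:18  d2:12  d3:12  d4:2  d5:2  d6:2 → peak 18
Best is Rough plumbing@2, peak 18.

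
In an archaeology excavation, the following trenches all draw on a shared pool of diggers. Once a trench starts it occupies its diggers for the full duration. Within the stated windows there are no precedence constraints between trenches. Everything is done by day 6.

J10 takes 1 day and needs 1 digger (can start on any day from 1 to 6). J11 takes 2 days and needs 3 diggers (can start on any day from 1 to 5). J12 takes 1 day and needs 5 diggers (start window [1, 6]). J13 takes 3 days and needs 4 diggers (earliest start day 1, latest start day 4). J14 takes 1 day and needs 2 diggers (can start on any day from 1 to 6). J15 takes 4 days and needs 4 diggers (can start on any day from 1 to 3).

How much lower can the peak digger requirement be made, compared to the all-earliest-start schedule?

Early-start peak: d1:19  d2:11  d3:8  d4:4  d5:0  d6:0 ⇒ 19.
Leveled (J10@1, J11@1, J12@2, J13@3, J14@1, J15@3): d1:6  d2:8  d3:8  d4:8  d5:8  d6:4 ⇒ 8.
Reduction 19 − 8 = 11.

11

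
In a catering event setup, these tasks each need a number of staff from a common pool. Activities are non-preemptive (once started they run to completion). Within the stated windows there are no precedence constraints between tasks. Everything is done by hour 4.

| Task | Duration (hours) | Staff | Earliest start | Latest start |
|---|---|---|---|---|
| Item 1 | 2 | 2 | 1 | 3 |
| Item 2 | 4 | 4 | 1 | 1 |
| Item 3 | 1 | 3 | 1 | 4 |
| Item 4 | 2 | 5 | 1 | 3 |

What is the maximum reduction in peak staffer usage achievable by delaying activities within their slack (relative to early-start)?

5

Early-start peak: h1:14  h2:11  h3:4  h4:4 ⇒ 14.
Leveled (Item 1@1, Item 2@1, Item 3@1, Item 4@3): h1:9  h2:6  h3:9  h4:9 ⇒ 9.
Reduction 14 − 9 = 5.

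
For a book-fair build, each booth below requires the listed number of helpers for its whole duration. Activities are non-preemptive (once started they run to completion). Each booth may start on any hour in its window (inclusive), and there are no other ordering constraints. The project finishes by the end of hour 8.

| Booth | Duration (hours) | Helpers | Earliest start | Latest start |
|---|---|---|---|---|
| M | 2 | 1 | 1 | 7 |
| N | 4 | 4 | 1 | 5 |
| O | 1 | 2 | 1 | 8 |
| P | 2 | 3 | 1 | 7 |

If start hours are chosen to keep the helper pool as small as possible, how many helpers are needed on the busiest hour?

4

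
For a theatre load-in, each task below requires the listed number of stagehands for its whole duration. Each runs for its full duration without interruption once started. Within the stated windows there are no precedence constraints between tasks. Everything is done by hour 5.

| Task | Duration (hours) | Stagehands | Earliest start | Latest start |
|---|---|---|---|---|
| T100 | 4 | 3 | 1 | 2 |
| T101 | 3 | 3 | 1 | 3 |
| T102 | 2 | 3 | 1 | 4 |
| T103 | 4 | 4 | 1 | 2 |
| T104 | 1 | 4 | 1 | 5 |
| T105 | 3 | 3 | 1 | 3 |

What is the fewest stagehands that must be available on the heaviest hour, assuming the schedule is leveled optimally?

Early-start (T100@1, T101@1, T102@1, T103@1, T104@1, T105@1) gives peak 20: h1:20  h2:16  h3:13  h4:7  h5:0.
Shift T104→5, T105→3.
Schedule T100@1, T101@1, T102@1, T103@1, T104@5, T105@3: h1:13  h2:13  h3:13  h4:10  h5:7 — peak 13.

13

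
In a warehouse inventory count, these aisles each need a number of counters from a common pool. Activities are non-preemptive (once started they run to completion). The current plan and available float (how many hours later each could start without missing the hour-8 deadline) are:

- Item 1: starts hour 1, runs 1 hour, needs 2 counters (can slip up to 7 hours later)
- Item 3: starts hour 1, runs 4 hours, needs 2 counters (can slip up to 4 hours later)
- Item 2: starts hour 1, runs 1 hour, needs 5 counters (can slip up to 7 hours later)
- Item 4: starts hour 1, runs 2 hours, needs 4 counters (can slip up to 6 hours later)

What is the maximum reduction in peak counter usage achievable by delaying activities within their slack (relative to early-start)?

Early-start peak: h1:13  h2:6  h3:2  h4:2  h5:0  h6:0  h7:0  h8:0 ⇒ 13.
Leveled (Item 1@1, Item 3@1, Item 2@5, Item 4@6): h1:4  h2:2  h3:2  h4:2  h5:5  h6:4  h7:4  h8:0 ⇒ 5.
Reduction 13 − 5 = 8.

8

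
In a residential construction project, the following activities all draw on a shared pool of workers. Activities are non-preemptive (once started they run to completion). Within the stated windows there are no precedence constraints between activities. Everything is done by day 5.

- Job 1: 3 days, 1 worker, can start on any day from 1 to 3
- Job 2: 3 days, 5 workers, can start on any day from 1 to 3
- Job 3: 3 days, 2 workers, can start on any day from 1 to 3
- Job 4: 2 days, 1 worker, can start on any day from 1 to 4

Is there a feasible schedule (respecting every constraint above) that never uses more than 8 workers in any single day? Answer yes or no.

yes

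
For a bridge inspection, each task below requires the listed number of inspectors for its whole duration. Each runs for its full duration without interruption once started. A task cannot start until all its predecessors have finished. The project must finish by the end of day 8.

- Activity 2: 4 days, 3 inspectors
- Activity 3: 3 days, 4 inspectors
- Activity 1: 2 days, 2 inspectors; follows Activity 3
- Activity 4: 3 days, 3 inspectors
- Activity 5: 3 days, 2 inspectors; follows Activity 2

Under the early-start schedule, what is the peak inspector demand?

Early-start schedule: Activity 2@1, Activity 3@1, Activity 1@4, Activity 4@1, Activity 5@5.
Load per day: day 1: 10, day 2: 10, day 3: 10, day 4: 5, day 5: 4, day 6: 2, day 7: 2, day 8: 0.
Peak is 10.

10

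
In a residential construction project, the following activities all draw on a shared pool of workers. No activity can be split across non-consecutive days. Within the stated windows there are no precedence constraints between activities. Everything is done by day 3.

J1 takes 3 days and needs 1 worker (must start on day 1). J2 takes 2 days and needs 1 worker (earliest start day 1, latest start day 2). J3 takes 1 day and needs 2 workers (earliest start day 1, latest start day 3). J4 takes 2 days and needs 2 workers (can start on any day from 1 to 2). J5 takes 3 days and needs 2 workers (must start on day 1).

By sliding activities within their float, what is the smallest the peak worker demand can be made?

6

Early-start (J1@1, J2@1, J3@1, J4@1, J5@1) gives peak 8: d1:8  d2:6  d3:3.
Shift J4→2.
Schedule J1@1, J2@1, J3@1, J4@2, J5@1: d1:6  d2:6  d3:5 — peak 6.
Total worker-days = 17 over 3 days ⇒ peak ≥ ⌈17/3⌉ = 6, so 6 is optimal.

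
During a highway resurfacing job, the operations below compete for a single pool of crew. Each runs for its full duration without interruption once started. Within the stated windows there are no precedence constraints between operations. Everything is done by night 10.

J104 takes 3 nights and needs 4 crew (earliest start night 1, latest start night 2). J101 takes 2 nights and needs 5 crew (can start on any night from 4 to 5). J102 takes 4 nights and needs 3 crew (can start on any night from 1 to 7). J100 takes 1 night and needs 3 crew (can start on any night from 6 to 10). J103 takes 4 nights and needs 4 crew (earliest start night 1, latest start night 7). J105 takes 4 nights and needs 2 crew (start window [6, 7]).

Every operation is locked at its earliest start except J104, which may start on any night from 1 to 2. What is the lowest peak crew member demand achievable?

12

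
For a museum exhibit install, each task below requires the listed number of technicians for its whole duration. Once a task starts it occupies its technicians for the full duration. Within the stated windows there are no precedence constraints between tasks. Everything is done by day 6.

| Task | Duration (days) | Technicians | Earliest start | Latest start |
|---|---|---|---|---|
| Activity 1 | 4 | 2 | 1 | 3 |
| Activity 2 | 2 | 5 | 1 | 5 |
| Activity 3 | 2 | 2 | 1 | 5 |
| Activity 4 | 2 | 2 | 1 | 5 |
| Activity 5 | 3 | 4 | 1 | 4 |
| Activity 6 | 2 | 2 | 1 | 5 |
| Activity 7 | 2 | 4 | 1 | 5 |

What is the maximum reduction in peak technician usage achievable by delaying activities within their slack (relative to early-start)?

11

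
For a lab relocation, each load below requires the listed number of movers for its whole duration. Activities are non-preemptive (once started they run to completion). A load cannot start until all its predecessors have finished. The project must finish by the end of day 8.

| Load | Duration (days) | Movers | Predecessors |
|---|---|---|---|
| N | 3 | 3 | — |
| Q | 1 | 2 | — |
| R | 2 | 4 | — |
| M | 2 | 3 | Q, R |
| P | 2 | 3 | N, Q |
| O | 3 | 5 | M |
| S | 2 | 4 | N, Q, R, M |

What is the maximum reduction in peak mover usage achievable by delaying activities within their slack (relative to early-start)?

3

Early-start peak: d1:9  d2:7  d3:6  d4:6  d5:12  d6:9  d7:5  d8:0 ⇒ 12.
Leveled (N@1, Q@1, R@1, M@3, P@4, O@5, S@6): d1:9  d2:7  d3:6  d4:6  d5:8  d6:9  d7:9  d8:0 ⇒ 9.
Reduction 12 − 9 = 3.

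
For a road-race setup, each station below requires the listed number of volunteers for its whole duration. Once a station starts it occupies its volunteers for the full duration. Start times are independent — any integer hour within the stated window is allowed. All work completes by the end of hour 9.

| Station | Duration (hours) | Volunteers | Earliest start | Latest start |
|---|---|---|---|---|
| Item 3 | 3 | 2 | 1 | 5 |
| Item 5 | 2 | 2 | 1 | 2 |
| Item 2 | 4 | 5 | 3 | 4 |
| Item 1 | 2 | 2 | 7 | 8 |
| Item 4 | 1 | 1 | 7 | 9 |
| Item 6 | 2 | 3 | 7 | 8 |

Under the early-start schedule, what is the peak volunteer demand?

Early-start schedule: Item 3@1, Item 5@1, Item 2@3, Item 1@7, Item 4@7, Item 6@7.
Load per hour: hour 1: 4, hour 2: 4, hour 3: 7, hour 4: 5, hour 5: 5, hour 6: 5, hour 7: 6, hour 8: 5, hour 9: 0.
Peak is 7.

7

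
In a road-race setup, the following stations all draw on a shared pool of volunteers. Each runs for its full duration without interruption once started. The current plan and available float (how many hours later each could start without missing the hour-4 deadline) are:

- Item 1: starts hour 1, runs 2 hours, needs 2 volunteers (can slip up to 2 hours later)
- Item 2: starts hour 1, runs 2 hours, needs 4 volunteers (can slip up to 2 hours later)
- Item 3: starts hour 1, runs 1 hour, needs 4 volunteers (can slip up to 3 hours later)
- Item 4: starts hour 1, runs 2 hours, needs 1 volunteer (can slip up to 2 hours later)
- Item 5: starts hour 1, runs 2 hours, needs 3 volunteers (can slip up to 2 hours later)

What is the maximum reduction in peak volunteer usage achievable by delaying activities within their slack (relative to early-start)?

Early-start peak: h1:14  h2:10  h3:0  h4:0 ⇒ 14.
Leveled (Item 1@1, Item 2@1, Item 3@3, Item 4@1, Item 5@3): h1:7  h2:7  h3:7  h4:3 ⇒ 7.
Reduction 14 − 7 = 7.

7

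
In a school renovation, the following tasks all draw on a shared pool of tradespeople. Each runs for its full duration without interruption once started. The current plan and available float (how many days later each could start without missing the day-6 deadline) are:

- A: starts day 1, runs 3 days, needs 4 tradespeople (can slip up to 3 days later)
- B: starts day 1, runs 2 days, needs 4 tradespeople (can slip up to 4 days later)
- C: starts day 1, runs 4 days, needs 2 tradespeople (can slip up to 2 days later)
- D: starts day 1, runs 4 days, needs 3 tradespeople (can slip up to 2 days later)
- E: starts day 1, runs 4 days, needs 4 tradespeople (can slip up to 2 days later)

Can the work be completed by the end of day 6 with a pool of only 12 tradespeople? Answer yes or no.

no

The minimum achievable peak is 13; 12 < 13, so no feasible schedule stays within the cap.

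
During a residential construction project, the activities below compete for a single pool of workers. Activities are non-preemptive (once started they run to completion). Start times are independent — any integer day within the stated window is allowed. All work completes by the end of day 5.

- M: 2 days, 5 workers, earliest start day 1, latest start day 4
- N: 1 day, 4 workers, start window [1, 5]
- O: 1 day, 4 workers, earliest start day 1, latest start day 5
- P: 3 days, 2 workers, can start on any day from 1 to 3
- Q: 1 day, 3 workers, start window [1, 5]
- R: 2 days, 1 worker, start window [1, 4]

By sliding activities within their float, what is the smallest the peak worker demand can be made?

Early-start (M@1, N@1, O@1, P@1, Q@1, R@1) gives peak 19: d1:19  d2:8  d3:2  d4:0  d5:0.
Shift N→3, O→4, P→3, Q→5.
Schedule M@1, N@3, O@4, P@3, Q@5, R@1: d1:6  d2:6  d3:6  d4:6  d5:5 — peak 6.
Total worker-days = 29 over 5 days ⇒ peak ≥ ⌈29/5⌉ = 6, so 6 is optimal.

6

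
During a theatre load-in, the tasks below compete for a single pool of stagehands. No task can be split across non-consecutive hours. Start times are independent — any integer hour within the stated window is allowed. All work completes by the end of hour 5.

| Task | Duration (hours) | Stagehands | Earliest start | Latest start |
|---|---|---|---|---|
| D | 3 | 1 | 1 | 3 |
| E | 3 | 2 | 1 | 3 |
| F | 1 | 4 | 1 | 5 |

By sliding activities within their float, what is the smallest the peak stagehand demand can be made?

4

Early-start (D@1, E@1, F@1) gives peak 7: h1:7  h2:3  h3:3  h4:0  h5:0.
Shift F→4.
Schedule D@1, E@1, F@4: h1:3  h2:3  h3:3  h4:4  h5:0 — peak 4.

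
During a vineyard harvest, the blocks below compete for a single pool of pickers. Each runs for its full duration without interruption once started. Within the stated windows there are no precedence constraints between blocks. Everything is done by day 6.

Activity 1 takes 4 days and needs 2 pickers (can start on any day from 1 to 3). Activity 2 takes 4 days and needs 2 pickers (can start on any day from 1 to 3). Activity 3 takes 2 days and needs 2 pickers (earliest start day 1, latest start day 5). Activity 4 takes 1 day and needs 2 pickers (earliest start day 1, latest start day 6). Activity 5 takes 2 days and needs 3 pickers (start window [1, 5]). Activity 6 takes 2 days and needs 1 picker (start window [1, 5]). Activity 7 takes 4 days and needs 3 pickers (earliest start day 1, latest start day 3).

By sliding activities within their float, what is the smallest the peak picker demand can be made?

Early-start (Activity 1@1, Activity 2@1, Activity 3@1, Activity 4@1, Activity 5@1, Activity 6@1, Activity 7@1) gives peak 15: d1:15  d2:13  d3:7  d4:7  d5:0  d6:0.
Shift Activity 5→5, Activity 6→2, Activity 7→3.
Schedule Activity 1@1, Activity 2@1, Activity 3@1, Activity 4@1, Activity 5@5, Activity 6@2, Activity 7@3: d1:8  d2:7  d3:8  d4:7  d5:6  d6:6 — peak 8.

8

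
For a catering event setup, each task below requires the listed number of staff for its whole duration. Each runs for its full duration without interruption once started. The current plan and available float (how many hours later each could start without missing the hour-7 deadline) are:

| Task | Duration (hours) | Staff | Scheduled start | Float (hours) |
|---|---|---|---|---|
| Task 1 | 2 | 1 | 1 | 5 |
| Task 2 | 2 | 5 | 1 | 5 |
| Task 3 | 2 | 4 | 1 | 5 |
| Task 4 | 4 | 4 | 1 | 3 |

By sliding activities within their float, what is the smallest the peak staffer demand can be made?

Early-start (Task 1@1, Task 2@1, Task 3@1, Task 4@1) gives peak 14: h1:14  h2:14  h3:4  h4:4  h5:0  h6:0  h7:0.
Shift Task 3→3, Task 4→3.
Schedule Task 1@1, Task 2@1, Task 3@3, Task 4@3: h1:6  h2:6  h3:8  h4:8  h5:4  h6:4  h7:0 — peak 8.

8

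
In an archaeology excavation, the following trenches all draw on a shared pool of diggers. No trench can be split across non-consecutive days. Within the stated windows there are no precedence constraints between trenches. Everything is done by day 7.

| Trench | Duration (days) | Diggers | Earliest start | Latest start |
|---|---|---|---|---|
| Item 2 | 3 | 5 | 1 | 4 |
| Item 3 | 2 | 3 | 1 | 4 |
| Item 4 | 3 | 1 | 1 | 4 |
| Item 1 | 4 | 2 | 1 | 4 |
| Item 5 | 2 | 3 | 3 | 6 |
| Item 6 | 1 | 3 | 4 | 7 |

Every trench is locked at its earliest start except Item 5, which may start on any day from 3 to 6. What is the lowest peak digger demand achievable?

11

Item 5@3: d1:11  d2:11  d3:11  d4:8  d5:0  d6:0  d7:0 → peak 11
Item 5@4: d1:11  d2:11  d3:8  d4:8  d5:3  d6:0  d7:0 → peak 11
Item 5@5: d1:11  d2:11  d3:8  d4:5  d5:3  d6:3  d7:0 → peak 11
Item 5@6: d1:11  d2:11  d3:8  d4:5  d5:0  d6:3  d7:3 → peak 11
Best is Item 5@3, peak 11.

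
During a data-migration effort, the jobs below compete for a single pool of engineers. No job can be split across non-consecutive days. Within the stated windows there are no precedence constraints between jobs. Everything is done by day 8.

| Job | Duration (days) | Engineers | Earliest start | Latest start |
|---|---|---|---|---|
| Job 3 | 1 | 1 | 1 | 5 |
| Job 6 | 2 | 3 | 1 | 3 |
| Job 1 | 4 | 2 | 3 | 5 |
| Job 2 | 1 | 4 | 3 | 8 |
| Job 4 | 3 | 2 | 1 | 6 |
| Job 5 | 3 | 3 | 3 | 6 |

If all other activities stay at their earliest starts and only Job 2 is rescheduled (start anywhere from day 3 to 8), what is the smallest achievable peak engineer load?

7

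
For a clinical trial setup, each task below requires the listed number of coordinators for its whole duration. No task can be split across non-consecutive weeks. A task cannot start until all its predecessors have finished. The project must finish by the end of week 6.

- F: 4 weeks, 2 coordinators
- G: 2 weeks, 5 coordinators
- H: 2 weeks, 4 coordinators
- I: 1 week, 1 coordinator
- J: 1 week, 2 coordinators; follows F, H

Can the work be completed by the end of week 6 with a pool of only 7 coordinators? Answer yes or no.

yes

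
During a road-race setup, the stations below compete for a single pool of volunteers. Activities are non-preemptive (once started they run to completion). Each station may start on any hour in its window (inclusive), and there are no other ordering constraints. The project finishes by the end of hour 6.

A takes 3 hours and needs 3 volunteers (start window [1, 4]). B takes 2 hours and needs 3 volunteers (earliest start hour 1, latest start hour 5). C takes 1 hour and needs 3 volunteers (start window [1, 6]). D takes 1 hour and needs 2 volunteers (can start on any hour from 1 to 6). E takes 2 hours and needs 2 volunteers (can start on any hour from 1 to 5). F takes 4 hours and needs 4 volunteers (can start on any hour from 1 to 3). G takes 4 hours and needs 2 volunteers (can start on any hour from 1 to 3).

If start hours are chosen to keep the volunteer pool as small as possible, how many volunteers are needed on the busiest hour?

Early-start (A@1, B@1, C@1, D@1, E@1, F@1, G@1) gives peak 19: h1:19  h2:14  h3:9  h4:6  h5:0  h6:0.
Shift D→2, E→4, F→3, G→3.
Schedule A@1, B@1, C@1, D@2, E@4, F@3, G@3: h1:9  h2:8  h3:9  h4:8  h5:8  h6:6 — peak 9.

9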